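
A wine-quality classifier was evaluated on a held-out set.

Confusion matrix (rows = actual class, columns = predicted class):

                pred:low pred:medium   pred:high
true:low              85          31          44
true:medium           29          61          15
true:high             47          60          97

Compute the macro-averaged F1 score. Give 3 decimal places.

0.514

Per-class F1 score (2·TP/(2·TP+FP+FN)):
  low: TP=85, FP=29+47=76, FN=31+44=75 → 170/321 = 0.5296
  medium: TP=61, FP=31+60=91, FN=29+15=44 → 122/257 = 0.4747
  high: TP=97, FP=44+15=59, FN=47+60=107 → 194/360 = 0.5389
Macro-F1 score = mean = (0.5296 + 0.4747 + 0.5389) / 3 = 0.514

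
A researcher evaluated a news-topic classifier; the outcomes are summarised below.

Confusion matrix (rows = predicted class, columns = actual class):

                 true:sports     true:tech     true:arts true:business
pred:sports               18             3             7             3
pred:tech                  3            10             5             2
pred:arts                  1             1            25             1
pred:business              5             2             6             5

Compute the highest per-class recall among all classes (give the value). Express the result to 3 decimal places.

0.667

Per-class recall (TP/(TP+FN)):
  sports: TP=18, FN=3+1+5=9 → 18/27 = 0.6667
  tech: TP=10, FN=3+1+2=6 → 10/16 = 0.6250
  arts: TP=25, FN=7+5+6=18 → 25/43 = 0.5814
  business: TP=5, FN=3+2+1=6 → 5/11 = 0.4545
Highest is class 'sports' with recall = 0.667.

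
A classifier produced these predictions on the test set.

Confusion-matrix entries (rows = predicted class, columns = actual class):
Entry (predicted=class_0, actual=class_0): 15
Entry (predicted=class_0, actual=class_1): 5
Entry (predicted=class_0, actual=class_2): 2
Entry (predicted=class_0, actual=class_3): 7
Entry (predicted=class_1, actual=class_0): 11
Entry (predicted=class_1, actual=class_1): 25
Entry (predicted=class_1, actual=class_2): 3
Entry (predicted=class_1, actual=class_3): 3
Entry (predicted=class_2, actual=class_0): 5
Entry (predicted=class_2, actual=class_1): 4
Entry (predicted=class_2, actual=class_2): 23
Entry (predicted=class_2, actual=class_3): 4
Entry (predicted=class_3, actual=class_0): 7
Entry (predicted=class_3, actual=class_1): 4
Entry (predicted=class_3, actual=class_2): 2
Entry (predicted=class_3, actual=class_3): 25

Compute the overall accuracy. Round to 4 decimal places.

Accuracy = trace / total = (15+25+23+25=88) / 145 = 88/145 = 0.6069

0.6069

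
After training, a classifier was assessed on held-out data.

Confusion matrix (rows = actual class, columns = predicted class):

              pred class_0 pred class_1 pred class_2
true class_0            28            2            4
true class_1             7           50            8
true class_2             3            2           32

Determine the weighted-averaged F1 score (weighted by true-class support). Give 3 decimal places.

0.811

Per-class F1 score (2·TP/(2·TP+FP+FN)):
  class_0: TP=28, FP=7+3=10, FN=2+4=6 → 56/72 = 0.7778
  class_1: TP=50, FP=2+2=4, FN=7+8=15 → 100/119 = 0.8403
  class_2: TP=32, FP=4+8=12, FN=3+2=5 → 64/81 = 0.7901
Weighted-F1 score = Σ (supportᵢ/N)·F1 scoreᵢ with N=136: (34/136)·0.7778 + (65/136)·0.8403 + (37/136)·0.7901 = 0.811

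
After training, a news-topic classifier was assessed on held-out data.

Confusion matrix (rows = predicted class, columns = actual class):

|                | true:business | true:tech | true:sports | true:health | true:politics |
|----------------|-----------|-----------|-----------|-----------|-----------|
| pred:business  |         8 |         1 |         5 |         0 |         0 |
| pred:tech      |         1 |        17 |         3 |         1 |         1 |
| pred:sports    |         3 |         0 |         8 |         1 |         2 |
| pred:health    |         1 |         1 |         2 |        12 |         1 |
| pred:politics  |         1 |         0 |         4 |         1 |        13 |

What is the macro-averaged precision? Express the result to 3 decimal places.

Per-class precision (TP/(TP+FP)):
  business: TP=8, FP=1+5+0+0=6 → 8/14 = 0.5714
  tech: TP=17, FP=1+3+1+1=6 → 17/23 = 0.7391
  sports: TP=8, FP=3+0+1+2=6 → 8/14 = 0.5714
  health: TP=12, FP=1+1+2+1=5 → 12/17 = 0.7059
  politics: TP=13, FP=1+0+4+1=6 → 13/19 = 0.6842
Macro-precision = mean = (0.5714 + 0.7391 + 0.5714 + 0.7059 + 0.6842) / 5 = 0.654

0.654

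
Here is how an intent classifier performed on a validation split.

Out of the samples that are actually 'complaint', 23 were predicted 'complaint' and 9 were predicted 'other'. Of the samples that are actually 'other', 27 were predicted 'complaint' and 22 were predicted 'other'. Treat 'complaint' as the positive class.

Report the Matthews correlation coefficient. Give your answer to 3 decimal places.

MCC = (TP·TN − FP·FN) / √((TP+FP)(TP+FN)(TN+FP)(TN+FN))
Numerator = 23·22 − 27·9 = 263
Denominator = √(50·32·49·31) = √2430400 = 1558.9740
MCC = 263 / 1558.9740 = 0.169

0.169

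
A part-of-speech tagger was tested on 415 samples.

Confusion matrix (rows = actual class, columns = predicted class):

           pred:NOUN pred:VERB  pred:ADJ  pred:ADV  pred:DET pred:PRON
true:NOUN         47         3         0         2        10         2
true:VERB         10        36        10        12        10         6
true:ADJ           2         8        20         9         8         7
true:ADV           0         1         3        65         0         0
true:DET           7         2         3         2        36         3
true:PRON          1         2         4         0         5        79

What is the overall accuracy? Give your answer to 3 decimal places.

Accuracy = trace / total = (47+36+20+65+36+79=283) / 415 = 283/415 = 0.682

0.682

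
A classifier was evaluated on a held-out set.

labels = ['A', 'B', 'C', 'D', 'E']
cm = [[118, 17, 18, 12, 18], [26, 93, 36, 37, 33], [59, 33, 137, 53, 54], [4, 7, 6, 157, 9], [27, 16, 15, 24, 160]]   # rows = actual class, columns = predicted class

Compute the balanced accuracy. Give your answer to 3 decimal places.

Balanced accuracy = mean of per-class recall.
  A: recall = 118/183 = 0.6448
  B: recall = 93/225 = 0.4133
  C: recall = 137/336 = 0.4077
  D: recall = 157/183 = 0.8579
  E: recall = 160/242 = 0.6612
Mean = (0.6448 + 0.4133 + 0.4077 + 0.8579 + 0.6612) / 5 = 0.597

0.597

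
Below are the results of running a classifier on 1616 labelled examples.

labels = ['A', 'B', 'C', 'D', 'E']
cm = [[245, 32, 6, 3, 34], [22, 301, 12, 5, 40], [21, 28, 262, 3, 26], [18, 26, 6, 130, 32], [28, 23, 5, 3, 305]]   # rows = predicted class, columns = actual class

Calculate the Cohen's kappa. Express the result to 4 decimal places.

Observed agreement pₒ = trace/N = 1243/1616 = 0.76918
Expected agreement pₑ = Σ (rowᵢ·colᵢ)/N² = (334·320 + 410·380 + 291·340 + 144·212 + 437·364)/1616² = 0.21108
κ = (pₒ − pₑ)/(1 − pₑ) = (0.76918 − 0.21108)/(1 − 0.21108) = 0.7074

0.7074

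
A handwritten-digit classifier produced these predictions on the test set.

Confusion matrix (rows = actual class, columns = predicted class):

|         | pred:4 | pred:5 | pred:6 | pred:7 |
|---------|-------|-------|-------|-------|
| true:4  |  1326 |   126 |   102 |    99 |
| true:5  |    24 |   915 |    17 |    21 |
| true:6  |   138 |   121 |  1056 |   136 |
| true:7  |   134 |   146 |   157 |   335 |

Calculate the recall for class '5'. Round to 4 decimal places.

0.9365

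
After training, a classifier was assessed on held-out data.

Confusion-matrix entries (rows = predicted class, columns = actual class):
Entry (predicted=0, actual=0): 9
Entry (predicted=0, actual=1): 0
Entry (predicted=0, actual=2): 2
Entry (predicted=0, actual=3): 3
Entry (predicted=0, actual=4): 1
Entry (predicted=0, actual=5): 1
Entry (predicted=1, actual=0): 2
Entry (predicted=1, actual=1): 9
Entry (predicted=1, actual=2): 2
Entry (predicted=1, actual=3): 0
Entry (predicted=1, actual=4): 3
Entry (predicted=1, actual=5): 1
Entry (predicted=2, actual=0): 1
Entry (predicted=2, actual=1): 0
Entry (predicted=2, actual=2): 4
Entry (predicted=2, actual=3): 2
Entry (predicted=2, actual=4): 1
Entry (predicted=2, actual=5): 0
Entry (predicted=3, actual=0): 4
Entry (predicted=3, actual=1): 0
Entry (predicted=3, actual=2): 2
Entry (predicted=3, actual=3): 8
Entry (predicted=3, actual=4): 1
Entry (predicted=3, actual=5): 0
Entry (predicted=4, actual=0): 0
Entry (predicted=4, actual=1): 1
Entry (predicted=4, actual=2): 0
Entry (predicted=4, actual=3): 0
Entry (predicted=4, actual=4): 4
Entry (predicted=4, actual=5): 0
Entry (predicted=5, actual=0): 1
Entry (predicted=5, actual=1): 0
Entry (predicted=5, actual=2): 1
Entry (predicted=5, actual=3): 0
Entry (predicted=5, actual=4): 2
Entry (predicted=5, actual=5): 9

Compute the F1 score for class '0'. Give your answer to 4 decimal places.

0.5455

F1 score = 2·TP/(2·TP+FP+FN).
0: TP=9, FP=0+2+3+1+1=7, FN=2+1+4+0+1=8 → 18/33 = 0.54545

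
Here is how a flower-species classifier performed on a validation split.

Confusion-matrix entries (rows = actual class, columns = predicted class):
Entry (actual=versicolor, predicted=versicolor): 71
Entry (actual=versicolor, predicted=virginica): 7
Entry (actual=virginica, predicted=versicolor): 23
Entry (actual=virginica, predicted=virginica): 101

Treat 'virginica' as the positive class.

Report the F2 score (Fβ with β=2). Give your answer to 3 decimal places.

Fβ = (1+β²)·TP / ((1+β²)·TP + β²·FN + FP), with β²=4
= 5·101 / (5·101 + 4·23 + 7) = 0.836

0.836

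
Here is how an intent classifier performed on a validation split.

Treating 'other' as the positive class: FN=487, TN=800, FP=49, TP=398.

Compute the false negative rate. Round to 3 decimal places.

0.550

FNR = FN/(FN+TP) = 487/(487+398) = 0.550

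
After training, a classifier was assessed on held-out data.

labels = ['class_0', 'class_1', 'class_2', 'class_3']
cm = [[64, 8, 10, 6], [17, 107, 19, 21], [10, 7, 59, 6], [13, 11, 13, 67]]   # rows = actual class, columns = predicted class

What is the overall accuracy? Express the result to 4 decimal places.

Accuracy = trace / total = (64+107+59+67=297) / 438 = 297/438 = 0.6781

0.6781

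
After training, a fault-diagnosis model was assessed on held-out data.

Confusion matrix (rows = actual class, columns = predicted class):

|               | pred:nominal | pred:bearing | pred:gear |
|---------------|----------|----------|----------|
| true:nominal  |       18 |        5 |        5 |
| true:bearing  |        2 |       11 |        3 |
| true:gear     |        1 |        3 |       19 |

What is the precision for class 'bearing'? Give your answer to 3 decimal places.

0.579

Take TP from the diagonal, FP from the rest of the 'bearing' prediction marginal, FN from the rest of the 'bearing' actual marginal.
precision = TP/(TP+FP).
bearing: TP=11, FP=5+3=8 → 11/19 = 0.5789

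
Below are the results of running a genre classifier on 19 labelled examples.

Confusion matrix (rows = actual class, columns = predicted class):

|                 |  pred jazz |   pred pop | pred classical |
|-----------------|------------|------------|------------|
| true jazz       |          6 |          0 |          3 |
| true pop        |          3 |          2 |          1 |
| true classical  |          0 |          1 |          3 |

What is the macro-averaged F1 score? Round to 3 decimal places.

Per-class F1 score (2·TP/(2·TP+FP+FN)):
  jazz: TP=6, FP=3+0=3, FN=0+3=3 → 12/18 = 0.6667
  pop: TP=2, FP=0+1=1, FN=3+1=4 → 4/9 = 0.4444
  classical: TP=3, FP=3+1=4, FN=0+1=1 → 6/11 = 0.5455
Macro-F1 score = mean = (0.6667 + 0.4444 + 0.5455) / 3 = 0.552

0.552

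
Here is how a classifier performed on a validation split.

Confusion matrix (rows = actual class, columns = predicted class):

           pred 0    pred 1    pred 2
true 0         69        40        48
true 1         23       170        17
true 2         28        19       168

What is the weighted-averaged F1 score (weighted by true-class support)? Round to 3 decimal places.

0.691

Per-class F1 score (2·TP/(2·TP+FP+FN)):
  0: TP=69, FP=23+28=51, FN=40+48=88 → 138/277 = 0.4982
  1: TP=170, FP=40+19=59, FN=23+17=40 → 340/439 = 0.7745
  2: TP=168, FP=48+17=65, FN=28+19=47 → 336/448 = 0.7500
Weighted-F1 score = Σ (supportᵢ/N)·F1 scoreᵢ with N=582: (157/582)·0.4982 + (210/582)·0.7745 + (215/582)·0.7500 = 0.691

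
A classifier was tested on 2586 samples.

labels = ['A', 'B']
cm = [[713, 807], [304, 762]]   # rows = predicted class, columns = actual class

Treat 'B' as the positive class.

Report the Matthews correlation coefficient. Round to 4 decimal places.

MCC = (TP·TN − FP·FN) / √((TP+FP)(TP+FN)(TN+FP)(TN+FN))
Numerator = 762·713 − 304·807 = 297978
Denominator = √(1066·1569·1017·1520) = √2585500875360 = 1607949.2764
MCC = 297978 / 1607949.2764 = 0.1853

0.1853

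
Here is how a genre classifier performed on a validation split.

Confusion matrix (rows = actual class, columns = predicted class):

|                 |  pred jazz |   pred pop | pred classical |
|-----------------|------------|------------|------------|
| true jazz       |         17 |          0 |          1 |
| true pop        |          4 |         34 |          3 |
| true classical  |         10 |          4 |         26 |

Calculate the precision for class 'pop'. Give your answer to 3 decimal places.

Take TP from the diagonal, FP from the rest of the 'pop' prediction marginal, FN from the rest of the 'pop' actual marginal.
precision = TP/(TP+FP).
pop: TP=34, FP=0+4=4 → 34/38 = 0.8947

0.895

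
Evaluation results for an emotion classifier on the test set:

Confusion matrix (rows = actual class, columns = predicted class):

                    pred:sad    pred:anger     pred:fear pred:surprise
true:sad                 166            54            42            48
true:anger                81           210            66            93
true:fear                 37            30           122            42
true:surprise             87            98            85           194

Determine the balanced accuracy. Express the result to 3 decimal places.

Balanced accuracy = mean of per-class recall.
  sad: recall = 166/310 = 0.5355
  anger: recall = 210/450 = 0.4667
  fear: recall = 122/231 = 0.5281
  surprise: recall = 194/464 = 0.4181
Mean = (0.5355 + 0.4667 + 0.5281 + 0.4181) / 4 = 0.487

0.487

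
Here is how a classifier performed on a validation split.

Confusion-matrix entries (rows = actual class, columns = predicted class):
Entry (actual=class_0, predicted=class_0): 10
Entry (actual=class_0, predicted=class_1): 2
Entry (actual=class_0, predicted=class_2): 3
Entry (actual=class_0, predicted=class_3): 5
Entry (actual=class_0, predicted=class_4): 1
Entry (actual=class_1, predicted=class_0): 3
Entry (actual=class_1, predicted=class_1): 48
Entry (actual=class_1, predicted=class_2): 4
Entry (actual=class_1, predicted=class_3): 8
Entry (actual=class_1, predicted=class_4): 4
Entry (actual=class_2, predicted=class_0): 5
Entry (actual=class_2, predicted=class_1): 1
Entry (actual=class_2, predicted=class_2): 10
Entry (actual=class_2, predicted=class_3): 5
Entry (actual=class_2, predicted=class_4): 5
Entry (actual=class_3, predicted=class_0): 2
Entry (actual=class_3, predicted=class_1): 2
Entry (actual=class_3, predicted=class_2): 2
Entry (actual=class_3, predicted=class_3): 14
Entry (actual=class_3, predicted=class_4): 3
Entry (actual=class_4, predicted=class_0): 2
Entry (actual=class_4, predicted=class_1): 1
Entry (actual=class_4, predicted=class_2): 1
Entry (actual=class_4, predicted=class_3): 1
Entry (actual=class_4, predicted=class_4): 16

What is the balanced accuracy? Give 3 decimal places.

Balanced accuracy = mean of per-class recall.
  class_0: recall = 10/21 = 0.4762
  class_1: recall = 48/67 = 0.7164
  class_2: recall = 10/26 = 0.3846
  class_3: recall = 14/23 = 0.6087
  class_4: recall = 16/21 = 0.7619
Mean = (0.4762 + 0.7164 + 0.3846 + 0.6087 + 0.7619) / 5 = 0.590

0.590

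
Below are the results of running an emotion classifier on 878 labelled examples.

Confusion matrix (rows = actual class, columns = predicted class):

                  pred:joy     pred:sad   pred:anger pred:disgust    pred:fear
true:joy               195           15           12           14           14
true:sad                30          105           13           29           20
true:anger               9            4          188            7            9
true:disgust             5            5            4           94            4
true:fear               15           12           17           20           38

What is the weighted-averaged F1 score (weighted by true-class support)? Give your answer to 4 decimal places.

0.6999

Per-class F1 score (2·TP/(2·TP+FP+FN)):
  joy: TP=195, FP=30+9+5+15=59, FN=15+12+14+14=55 → 390/504 = 0.77381
  sad: TP=105, FP=15+4+5+12=36, FN=30+13+29+20=92 → 210/338 = 0.62130
  anger: TP=188, FP=12+13+4+17=46, FN=9+4+7+9=29 → 376/451 = 0.83370
  disgust: TP=94, FP=14+29+7+20=70, FN=5+5+4+4=18 → 188/276 = 0.68116
  fear: TP=38, FP=14+20+9+4=47, FN=15+12+17+20=64 → 76/187 = 0.40642
Weighted-F1 score = Σ (supportᵢ/N)·F1 scoreᵢ with N=878: (250/878)·0.77381 + (197/878)·0.62130 + (217/878)·0.83370 + (112/878)·0.68116 + (102/878)·0.40642 = 0.6999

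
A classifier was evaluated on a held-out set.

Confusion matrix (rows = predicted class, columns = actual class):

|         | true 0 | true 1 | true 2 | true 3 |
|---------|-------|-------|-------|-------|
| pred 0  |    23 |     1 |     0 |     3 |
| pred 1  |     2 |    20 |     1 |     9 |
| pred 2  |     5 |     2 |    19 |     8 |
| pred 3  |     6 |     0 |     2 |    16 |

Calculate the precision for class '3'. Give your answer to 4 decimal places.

Treat '3' as positive and all other classes as negative.
precision = TP/(TP+FP).
3: TP=16, FP=6+0+2=8 → 16/24 = 0.66667

0.6667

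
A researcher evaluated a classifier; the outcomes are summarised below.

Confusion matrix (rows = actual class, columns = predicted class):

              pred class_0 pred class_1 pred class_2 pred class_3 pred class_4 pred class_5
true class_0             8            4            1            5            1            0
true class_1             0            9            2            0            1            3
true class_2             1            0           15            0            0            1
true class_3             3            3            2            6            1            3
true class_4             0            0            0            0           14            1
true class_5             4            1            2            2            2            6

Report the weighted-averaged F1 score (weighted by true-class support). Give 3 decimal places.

Per-class F1 score (2·TP/(2·TP+FP+FN)):
  class_0: TP=8, FP=0+1+3+0+4=8, FN=4+1+5+1+0=11 → 16/35 = 0.4571
  class_1: TP=9, FP=4+0+3+0+1=8, FN=0+2+0+1+3=6 → 18/32 = 0.5625
  class_2: TP=15, FP=1+2+2+0+2=7, FN=1+0+0+0+1=2 → 30/39 = 0.7692
  class_3: TP=6, FP=5+0+0+0+2=7, FN=3+3+2+1+3=12 → 12/31 = 0.3871
  class_4: TP=14, FP=1+1+0+1+2=5, FN=0+0+0+0+1=1 → 28/34 = 0.8235
  class_5: TP=6, FP=0+3+1+3+1=8, FN=4+1+2+2+2=11 → 12/31 = 0.3871
Weighted-F1 score = Σ (supportᵢ/N)·F1 scoreᵢ with N=101: (19/101)·0.4571 + (15/101)·0.5625 + (17/101)·0.7692 + (18/101)·0.3871 + (15/101)·0.8235 + (17/101)·0.3871 = 0.555

0.555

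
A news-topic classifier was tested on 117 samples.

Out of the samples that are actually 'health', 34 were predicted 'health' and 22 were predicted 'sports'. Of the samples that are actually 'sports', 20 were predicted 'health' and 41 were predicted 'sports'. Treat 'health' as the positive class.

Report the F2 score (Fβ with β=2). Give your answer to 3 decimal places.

0.612

Fβ = (1+β²)·TP / ((1+β²)·TP + β²·FN + FP), with β²=4
= 5·34 / (5·34 + 4·22 + 20) = 0.612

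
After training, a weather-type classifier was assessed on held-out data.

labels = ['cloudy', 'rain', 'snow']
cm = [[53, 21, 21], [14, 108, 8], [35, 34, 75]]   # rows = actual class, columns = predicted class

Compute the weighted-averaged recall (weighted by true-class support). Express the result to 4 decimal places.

0.6396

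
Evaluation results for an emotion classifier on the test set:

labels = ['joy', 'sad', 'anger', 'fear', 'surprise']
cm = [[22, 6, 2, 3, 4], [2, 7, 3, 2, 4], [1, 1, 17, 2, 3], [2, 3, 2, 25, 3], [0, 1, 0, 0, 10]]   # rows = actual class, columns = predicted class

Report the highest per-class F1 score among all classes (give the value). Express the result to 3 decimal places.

Per-class F1 score (2·TP/(2·TP+FP+FN)):
  joy: TP=22, FP=2+1+2+0=5, FN=6+2+3+4=15 → 44/64 = 0.6875
  sad: TP=7, FP=6+1+3+1=11, FN=2+3+2+4=11 → 14/36 = 0.3889
  anger: TP=17, FP=2+3+2+0=7, FN=1+1+2+3=7 → 34/48 = 0.7083
  fear: TP=25, FP=3+2+2+0=7, FN=2+3+2+3=10 → 50/67 = 0.7463
  surprise: TP=10, FP=4+4+3+3=14, FN=0+1+0+0=1 → 20/35 = 0.5714
Highest is class 'fear' with F1 score = 0.746.

0.746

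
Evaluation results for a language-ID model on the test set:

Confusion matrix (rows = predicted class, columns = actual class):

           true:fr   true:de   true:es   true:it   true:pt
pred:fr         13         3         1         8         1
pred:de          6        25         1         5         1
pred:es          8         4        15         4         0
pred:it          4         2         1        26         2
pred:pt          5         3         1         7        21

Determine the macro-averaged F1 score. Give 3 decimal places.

Per-class F1 score (2·TP/(2·TP+FP+FN)):
  fr: TP=13, FP=3+1+8+1=13, FN=6+8+4+5=23 → 26/62 = 0.4194
  de: TP=25, FP=6+1+5+1=13, FN=3+4+2+3=12 → 50/75 = 0.6667
  es: TP=15, FP=8+4+4+0=16, FN=1+1+1+1=4 → 30/50 = 0.6000
  it: TP=26, FP=4+2+1+2=9, FN=8+5+4+7=24 → 52/85 = 0.6118
  pt: TP=21, FP=5+3+1+7=16, FN=1+1+0+2=4 → 42/62 = 0.6774
Macro-F1 score = mean = (0.4194 + 0.6667 + 0.6000 + 0.6118 + 0.6774) / 5 = 0.595

0.595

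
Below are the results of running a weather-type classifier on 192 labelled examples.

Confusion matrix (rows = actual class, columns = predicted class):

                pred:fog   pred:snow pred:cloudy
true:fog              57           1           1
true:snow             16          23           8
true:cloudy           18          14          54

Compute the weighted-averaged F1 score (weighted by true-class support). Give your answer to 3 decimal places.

0.691

Per-class F1 score (2·TP/(2·TP+FP+FN)):
  fog: TP=57, FP=16+18=34, FN=1+1=2 → 114/150 = 0.7600
  snow: TP=23, FP=1+14=15, FN=16+8=24 → 46/85 = 0.5412
  cloudy: TP=54, FP=1+8=9, FN=18+14=32 → 108/149 = 0.7248
Weighted-F1 score = Σ (supportᵢ/N)·F1 scoreᵢ with N=192: (59/192)·0.7600 + (47/192)·0.5412 + (86/192)·0.7248 = 0.691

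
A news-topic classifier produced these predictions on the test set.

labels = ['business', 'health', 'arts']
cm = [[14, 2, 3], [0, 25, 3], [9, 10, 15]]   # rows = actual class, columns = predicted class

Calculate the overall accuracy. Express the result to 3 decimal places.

Accuracy = trace / total = (14+25+15=54) / 81 = 54/81 = 0.667

0.667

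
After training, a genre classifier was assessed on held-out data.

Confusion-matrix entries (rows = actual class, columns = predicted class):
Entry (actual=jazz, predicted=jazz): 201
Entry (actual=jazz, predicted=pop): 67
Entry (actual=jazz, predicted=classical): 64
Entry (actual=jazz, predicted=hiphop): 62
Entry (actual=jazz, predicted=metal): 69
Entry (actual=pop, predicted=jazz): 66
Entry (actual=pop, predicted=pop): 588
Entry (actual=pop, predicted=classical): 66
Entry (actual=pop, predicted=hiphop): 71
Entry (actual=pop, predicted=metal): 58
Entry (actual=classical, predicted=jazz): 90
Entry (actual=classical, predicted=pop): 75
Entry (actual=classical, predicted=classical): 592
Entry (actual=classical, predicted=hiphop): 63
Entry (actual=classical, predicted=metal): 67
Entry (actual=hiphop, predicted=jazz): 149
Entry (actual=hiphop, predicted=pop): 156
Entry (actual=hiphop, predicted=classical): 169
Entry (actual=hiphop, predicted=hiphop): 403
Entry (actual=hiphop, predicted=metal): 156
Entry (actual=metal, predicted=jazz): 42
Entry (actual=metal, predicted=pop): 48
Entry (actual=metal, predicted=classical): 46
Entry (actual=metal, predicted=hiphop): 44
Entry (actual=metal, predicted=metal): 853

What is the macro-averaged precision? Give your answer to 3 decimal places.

Per-class precision (TP/(TP+FP)):
  jazz: TP=201, FP=66+90+149+42=347 → 201/548 = 0.3668
  pop: TP=588, FP=67+75+156+48=346 → 588/934 = 0.6296
  classical: TP=592, FP=64+66+169+46=345 → 592/937 = 0.6318
  hiphop: TP=403, FP=62+71+63+44=240 → 403/643 = 0.6267
  metal: TP=853, FP=69+58+67+156=350 → 853/1203 = 0.7091
Macro-precision = mean = (0.3668 + 0.6296 + 0.6318 + 0.6267 + 0.7091) / 5 = 0.593

0.593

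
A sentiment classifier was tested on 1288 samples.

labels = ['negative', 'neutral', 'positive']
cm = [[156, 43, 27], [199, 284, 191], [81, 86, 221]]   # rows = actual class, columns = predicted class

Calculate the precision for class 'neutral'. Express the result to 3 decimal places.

One-vs-rest for 'neutral': TP = diagonal; FP = other classes predicted 'neutral'; FN = 'neutral' predicted as other.
precision = TP/(TP+FP).
neutral: TP=284, FP=43+86=129 → 284/413 = 0.6877

0.688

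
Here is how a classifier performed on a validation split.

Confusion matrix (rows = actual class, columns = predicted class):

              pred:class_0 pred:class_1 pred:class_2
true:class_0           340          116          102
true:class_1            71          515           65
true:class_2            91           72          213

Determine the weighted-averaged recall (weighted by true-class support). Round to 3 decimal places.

Per-class recall (TP/(TP+FN)):
  class_0: TP=340, FN=116+102=218 → 340/558 = 0.6093
  class_1: TP=515, FN=71+65=136 → 515/651 = 0.7911
  class_2: TP=213, FN=91+72=163 → 213/376 = 0.5665
Weighted-recall = Σ (supportᵢ/N)·recallᵢ with N=1585: (558/1585)·0.6093 + (651/1585)·0.7911 + (376/1585)·0.5665 = 0.674

0.674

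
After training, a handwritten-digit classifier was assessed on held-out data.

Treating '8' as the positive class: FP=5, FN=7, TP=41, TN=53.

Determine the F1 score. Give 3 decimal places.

0.872

Precision = TP/(TP+FP) = 41/46 = 0.8913
Recall = TP/(TP+FN) = 41/48 = 0.8542
F1 = 2·TP/(2·TP+FP+FN) = 82/94 = 0.872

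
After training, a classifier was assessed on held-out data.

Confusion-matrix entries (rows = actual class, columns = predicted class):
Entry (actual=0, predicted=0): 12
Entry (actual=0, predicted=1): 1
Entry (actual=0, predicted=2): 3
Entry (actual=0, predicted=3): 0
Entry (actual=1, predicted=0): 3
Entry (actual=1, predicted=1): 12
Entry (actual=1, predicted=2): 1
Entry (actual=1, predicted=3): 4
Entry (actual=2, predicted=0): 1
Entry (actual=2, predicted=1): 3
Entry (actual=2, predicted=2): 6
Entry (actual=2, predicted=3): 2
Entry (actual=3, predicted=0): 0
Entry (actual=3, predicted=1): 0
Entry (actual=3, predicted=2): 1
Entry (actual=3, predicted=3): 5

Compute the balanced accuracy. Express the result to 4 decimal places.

Balanced accuracy = mean of per-class recall.
  0: recall = 12/16 = 0.75000
  1: recall = 12/20 = 0.60000
  2: recall = 6/12 = 0.50000
  3: recall = 5/6 = 0.83333
Mean = (0.75000 + 0.60000 + 0.50000 + 0.83333) / 4 = 0.6708

0.6708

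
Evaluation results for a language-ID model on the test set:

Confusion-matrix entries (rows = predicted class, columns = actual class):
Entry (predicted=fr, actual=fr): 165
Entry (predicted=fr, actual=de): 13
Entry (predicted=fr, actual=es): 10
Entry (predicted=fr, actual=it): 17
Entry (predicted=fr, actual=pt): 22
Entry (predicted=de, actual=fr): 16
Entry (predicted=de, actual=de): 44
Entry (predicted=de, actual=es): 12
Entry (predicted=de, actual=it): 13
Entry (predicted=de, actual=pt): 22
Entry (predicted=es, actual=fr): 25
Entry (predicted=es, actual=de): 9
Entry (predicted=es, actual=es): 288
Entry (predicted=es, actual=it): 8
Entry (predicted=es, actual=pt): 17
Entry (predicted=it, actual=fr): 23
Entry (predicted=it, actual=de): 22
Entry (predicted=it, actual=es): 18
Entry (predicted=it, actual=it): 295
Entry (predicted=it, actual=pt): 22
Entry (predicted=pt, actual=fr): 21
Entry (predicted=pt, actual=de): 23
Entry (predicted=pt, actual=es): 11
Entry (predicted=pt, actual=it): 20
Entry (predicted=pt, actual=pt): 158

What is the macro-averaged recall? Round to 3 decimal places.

0.679

Per-class recall (TP/(TP+FN)):
  fr: TP=165, FN=16+25+23+21=85 → 165/250 = 0.6600
  de: TP=44, FN=13+9+22+23=67 → 44/111 = 0.3964
  es: TP=288, FN=10+12+18+11=51 → 288/339 = 0.8496
  it: TP=295, FN=17+13+8+20=58 → 295/353 = 0.8357
  pt: TP=158, FN=22+22+17+22=83 → 158/241 = 0.6556
Macro-recall = mean = (0.6600 + 0.3964 + 0.8496 + 0.8357 + 0.6556) / 5 = 0.679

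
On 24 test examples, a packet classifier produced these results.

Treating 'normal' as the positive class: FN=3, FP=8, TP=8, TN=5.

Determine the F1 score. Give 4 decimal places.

Precision = TP/(TP+FP) = 8/16 = 0.5000
Recall = TP/(TP+FN) = 8/11 = 0.7273
F1 = 2·TP/(2·TP+FP+FN) = 16/27 = 0.5926

0.5926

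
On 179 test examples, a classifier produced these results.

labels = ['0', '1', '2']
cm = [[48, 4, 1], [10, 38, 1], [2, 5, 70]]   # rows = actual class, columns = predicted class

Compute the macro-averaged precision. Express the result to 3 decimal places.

Per-class precision (TP/(TP+FP)):
  0: TP=48, FP=10+2=12 → 48/60 = 0.8000
  1: TP=38, FP=4+5=9 → 38/47 = 0.8085
  2: TP=70, FP=1+1=2 → 70/72 = 0.9722
Macro-precision = mean = (0.8000 + 0.8085 + 0.9722) / 3 = 0.860

0.860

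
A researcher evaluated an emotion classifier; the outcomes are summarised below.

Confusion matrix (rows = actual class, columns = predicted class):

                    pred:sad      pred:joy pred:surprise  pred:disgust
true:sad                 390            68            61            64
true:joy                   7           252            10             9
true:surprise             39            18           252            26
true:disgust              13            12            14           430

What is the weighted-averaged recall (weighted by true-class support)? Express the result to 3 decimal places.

Per-class recall (TP/(TP+FN)):
  sad: TP=390, FN=68+61+64=193 → 390/583 = 0.6690
  joy: TP=252, FN=7+10+9=26 → 252/278 = 0.9065
  surprise: TP=252, FN=39+18+26=83 → 252/335 = 0.7522
  disgust: TP=430, FN=13+12+14=39 → 430/469 = 0.9168
Weighted-recall = Σ (supportᵢ/N)·recallᵢ with N=1665: (583/1665)·0.6690 + (278/1665)·0.9065 + (335/1665)·0.7522 + (469/1665)·0.9168 = 0.795

0.795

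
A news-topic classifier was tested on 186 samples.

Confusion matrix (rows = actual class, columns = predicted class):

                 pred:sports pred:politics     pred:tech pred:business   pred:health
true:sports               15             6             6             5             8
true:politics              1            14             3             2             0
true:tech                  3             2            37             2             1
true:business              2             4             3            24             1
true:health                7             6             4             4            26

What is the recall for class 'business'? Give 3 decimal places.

0.706

Treat 'business' as positive and all other classes as negative.
recall = TP/(TP+FN).
business: TP=24, FN=2+4+3+1=10 → 24/34 = 0.7059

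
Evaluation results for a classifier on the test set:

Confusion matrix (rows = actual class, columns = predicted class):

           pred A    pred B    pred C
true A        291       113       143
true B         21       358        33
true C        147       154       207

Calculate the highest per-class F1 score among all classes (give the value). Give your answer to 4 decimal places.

0.6905

Per-class F1 score (2·TP/(2·TP+FP+FN)):
  A: TP=291, FP=21+147=168, FN=113+143=256 → 582/1006 = 0.57853
  B: TP=358, FP=113+154=267, FN=21+33=54 → 716/1037 = 0.69045
  C: TP=207, FP=143+33=176, FN=147+154=301 → 414/891 = 0.46465
Highest is class 'B' with F1 score = 0.6905.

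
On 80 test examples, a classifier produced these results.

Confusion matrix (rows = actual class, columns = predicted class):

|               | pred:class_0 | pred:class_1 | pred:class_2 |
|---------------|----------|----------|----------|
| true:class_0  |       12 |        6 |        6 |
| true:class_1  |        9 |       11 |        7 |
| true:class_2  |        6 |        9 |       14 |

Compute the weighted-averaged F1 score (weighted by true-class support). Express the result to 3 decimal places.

Per-class F1 score (2·TP/(2·TP+FP+FN)):
  class_0: TP=12, FP=9+6=15, FN=6+6=12 → 24/51 = 0.4706
  class_1: TP=11, FP=6+9=15, FN=9+7=16 → 22/53 = 0.4151
  class_2: TP=14, FP=6+7=13, FN=6+9=15 → 28/56 = 0.5000
Weighted-F1 score = Σ (supportᵢ/N)·F1 scoreᵢ with N=80: (24/80)·0.4706 + (27/80)·0.4151 + (29/80)·0.5000 = 0.463

0.463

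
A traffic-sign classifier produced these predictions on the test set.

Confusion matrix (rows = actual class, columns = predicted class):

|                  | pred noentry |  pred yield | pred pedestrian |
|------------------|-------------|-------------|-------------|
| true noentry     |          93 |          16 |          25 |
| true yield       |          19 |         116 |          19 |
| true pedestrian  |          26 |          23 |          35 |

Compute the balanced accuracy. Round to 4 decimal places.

Balanced accuracy = mean of per-class recall.
  noentry: recall = 93/134 = 0.69403
  yield: recall = 116/154 = 0.75325
  pedestrian: recall = 35/84 = 0.41667
Mean = (0.69403 + 0.75325 + 0.41667) / 3 = 0.6213

0.6213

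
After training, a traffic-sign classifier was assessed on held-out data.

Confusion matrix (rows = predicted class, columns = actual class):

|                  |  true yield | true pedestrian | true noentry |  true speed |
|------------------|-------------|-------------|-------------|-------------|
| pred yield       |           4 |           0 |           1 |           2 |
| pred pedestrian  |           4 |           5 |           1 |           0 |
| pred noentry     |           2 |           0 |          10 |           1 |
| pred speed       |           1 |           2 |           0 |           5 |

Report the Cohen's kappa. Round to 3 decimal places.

0.506

Observed agreement pₒ = trace/N = 24/38 = 0.6316
Expected agreement pₑ = Σ (rowᵢ·colᵢ)/N² = (11·7 + 7·10 + 12·13 + 8·8)/38² = 0.2542
κ = (pₒ − pₑ)/(1 − pₑ) = (0.6316 − 0.2542)/(1 − 0.2542) = 0.506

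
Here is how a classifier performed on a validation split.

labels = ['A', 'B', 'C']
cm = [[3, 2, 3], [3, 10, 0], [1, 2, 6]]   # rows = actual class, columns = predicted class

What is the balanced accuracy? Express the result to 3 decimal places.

0.604

Balanced accuracy = mean of per-class recall.
  A: recall = 3/8 = 0.3750
  B: recall = 10/13 = 0.7692
  C: recall = 6/9 = 0.6667
Mean = (0.3750 + 0.7692 + 0.6667) / 3 = 0.604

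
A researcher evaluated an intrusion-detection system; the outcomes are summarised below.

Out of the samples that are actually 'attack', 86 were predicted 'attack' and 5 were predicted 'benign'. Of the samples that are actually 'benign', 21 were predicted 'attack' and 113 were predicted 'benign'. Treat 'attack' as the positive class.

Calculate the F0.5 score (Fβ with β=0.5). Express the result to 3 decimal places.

0.829

Fβ = (1+β²)·TP / ((1+β²)·TP + β²·FN + FP), with β²=1/4
= 1.25·86 / (1.25·86 + 0.25·5 + 21) = 0.829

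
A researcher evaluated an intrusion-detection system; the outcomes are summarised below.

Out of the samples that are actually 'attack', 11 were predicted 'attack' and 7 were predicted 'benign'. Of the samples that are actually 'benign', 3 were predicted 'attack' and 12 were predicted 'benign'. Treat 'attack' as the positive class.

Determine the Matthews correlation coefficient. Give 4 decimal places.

MCC = (TP·TN − FP·FN) / √((TP+FP)(TP+FN)(TN+FP)(TN+FN))
Numerator = 11·12 − 3·7 = 111
Denominator = √(14·18·15·19) = √71820 = 267.9925
MCC = 111 / 267.9925 = 0.4142

0.4142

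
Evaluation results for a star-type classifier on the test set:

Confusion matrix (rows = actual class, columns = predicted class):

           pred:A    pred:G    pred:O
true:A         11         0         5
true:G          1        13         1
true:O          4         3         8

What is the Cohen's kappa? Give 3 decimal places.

0.543

Observed agreement pₒ = trace/N = 32/46 = 0.6957
Expected agreement pₑ = Σ (rowᵢ·colᵢ)/N² = (16·16 + 15·16 + 15·14)/46² = 0.3336
κ = (pₒ − pₑ)/(1 − pₑ) = (0.6957 − 0.3336)/(1 − 0.3336) = 0.543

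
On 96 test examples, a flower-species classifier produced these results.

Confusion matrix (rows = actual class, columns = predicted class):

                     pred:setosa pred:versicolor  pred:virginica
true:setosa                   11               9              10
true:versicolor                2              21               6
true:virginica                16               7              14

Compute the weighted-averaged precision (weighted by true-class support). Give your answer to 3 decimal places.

0.470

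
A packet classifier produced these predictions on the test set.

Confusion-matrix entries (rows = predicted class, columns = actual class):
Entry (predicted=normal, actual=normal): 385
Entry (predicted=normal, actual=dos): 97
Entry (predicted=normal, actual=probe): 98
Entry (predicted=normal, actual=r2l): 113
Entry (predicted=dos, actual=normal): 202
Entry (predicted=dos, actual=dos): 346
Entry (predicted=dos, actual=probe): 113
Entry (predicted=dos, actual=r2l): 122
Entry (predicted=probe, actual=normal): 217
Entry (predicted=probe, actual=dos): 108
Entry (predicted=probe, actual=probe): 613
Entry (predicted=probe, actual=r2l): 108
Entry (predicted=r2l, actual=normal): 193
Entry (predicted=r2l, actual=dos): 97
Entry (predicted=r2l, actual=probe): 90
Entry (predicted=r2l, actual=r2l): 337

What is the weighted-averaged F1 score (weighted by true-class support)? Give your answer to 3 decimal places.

Per-class F1 score (2·TP/(2·TP+FP+FN)):
  normal: TP=385, FP=97+98+113=308, FN=202+217+193=612 → 770/1690 = 0.4556
  dos: TP=346, FP=202+113+122=437, FN=97+108+97=302 → 692/1431 = 0.4836
  probe: TP=613, FP=217+108+108=433, FN=98+113+90=301 → 1226/1960 = 0.6255
  r2l: TP=337, FP=193+97+90=380, FN=113+122+108=343 → 674/1397 = 0.4825
Weighted-F1 score = Σ (supportᵢ/N)·F1 scoreᵢ with N=3239: (997/3239)·0.4556 + (648/3239)·0.4836 + (914/3239)·0.6255 + (680/3239)·0.4825 = 0.515

0.515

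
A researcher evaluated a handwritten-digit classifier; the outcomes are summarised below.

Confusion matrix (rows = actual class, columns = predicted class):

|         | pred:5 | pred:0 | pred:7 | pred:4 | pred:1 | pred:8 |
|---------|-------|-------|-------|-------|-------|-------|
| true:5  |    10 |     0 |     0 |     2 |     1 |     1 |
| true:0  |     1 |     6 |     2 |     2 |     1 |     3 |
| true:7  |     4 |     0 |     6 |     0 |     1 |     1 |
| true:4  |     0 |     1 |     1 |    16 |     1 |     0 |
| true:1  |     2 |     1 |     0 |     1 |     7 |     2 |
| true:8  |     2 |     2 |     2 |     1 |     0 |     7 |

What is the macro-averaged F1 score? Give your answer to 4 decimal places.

Per-class F1 score (2·TP/(2·TP+FP+FN)):
  5: TP=10, FP=1+4+0+2+2=9, FN=0+0+2+1+1=4 → 20/33 = 0.60606
  0: TP=6, FP=0+0+1+1+2=4, FN=1+2+2+1+3=9 → 12/25 = 0.48000
  7: TP=6, FP=0+2+1+0+2=5, FN=4+0+0+1+1=6 → 12/23 = 0.52174
  4: TP=16, FP=2+2+0+1+1=6, FN=0+1+1+1+0=3 → 32/41 = 0.78049
  1: TP=7, FP=1+1+1+1+0=4, FN=2+1+0+1+2=6 → 14/24 = 0.58333
  8: TP=7, FP=1+3+1+0+2=7, FN=2+2+2+1+0=7 → 14/28 = 0.50000
Macro-F1 score = mean = (0.60606 + 0.48000 + 0.52174 + 0.78049 + 0.58333 + 0.50000) / 6 = 0.5786

0.5786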